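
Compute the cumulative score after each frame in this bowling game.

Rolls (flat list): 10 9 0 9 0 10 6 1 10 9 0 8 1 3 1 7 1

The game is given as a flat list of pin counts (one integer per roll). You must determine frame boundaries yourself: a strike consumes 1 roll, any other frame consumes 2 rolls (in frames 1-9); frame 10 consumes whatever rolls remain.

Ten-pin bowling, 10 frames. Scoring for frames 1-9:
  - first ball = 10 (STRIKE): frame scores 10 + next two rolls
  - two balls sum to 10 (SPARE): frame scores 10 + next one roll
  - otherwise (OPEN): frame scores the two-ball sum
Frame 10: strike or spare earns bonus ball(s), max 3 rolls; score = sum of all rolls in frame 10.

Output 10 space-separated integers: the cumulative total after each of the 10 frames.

Frame 1: STRIKE. 10 + next two rolls (9+0) = 19. Cumulative: 19
Frame 2: OPEN (9+0=9). Cumulative: 28
Frame 3: OPEN (9+0=9). Cumulative: 37
Frame 4: STRIKE. 10 + next two rolls (6+1) = 17. Cumulative: 54
Frame 5: OPEN (6+1=7). Cumulative: 61
Frame 6: STRIKE. 10 + next two rolls (9+0) = 19. Cumulative: 80
Frame 7: OPEN (9+0=9). Cumulative: 89
Frame 8: OPEN (8+1=9). Cumulative: 98
Frame 9: OPEN (3+1=4). Cumulative: 102
Frame 10: OPEN. Sum of all frame-10 rolls (7+1) = 8. Cumulative: 110

Answer: 19 28 37 54 61 80 89 98 102 110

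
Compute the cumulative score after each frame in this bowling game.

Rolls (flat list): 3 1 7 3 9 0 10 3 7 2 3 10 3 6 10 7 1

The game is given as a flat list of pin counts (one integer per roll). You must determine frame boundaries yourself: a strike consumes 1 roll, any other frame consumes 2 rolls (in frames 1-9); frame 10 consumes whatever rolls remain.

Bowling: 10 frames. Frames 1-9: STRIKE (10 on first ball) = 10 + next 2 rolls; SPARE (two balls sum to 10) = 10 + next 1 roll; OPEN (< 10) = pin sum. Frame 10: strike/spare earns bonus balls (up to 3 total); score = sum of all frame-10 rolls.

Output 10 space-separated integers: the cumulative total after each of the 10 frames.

Answer: 4 23 32 52 64 69 88 97 115 123

Derivation:
Frame 1: OPEN (3+1=4). Cumulative: 4
Frame 2: SPARE (7+3=10). 10 + next roll (9) = 19. Cumulative: 23
Frame 3: OPEN (9+0=9). Cumulative: 32
Frame 4: STRIKE. 10 + next two rolls (3+7) = 20. Cumulative: 52
Frame 5: SPARE (3+7=10). 10 + next roll (2) = 12. Cumulative: 64
Frame 6: OPEN (2+3=5). Cumulative: 69
Frame 7: STRIKE. 10 + next two rolls (3+6) = 19. Cumulative: 88
Frame 8: OPEN (3+6=9). Cumulative: 97
Frame 9: STRIKE. 10 + next two rolls (7+1) = 18. Cumulative: 115
Frame 10: OPEN. Sum of all frame-10 rolls (7+1) = 8. Cumulative: 123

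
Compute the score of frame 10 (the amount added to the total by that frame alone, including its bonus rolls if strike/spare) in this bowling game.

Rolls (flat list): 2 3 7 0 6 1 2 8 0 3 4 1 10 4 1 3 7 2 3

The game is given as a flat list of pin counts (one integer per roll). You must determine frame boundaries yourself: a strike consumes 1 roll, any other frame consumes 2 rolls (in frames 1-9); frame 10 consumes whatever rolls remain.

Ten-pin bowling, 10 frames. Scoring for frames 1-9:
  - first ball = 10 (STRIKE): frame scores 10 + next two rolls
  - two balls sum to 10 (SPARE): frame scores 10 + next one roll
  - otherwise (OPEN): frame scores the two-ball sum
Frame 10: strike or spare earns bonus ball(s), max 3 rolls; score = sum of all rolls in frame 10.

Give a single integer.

Answer: 5

Derivation:
Frame 1: OPEN (2+3=5). Cumulative: 5
Frame 2: OPEN (7+0=7). Cumulative: 12
Frame 3: OPEN (6+1=7). Cumulative: 19
Frame 4: SPARE (2+8=10). 10 + next roll (0) = 10. Cumulative: 29
Frame 5: OPEN (0+3=3). Cumulative: 32
Frame 6: OPEN (4+1=5). Cumulative: 37
Frame 7: STRIKE. 10 + next two rolls (4+1) = 15. Cumulative: 52
Frame 8: OPEN (4+1=5). Cumulative: 57
Frame 9: SPARE (3+7=10). 10 + next roll (2) = 12. Cumulative: 69
Frame 10: OPEN. Sum of all frame-10 rolls (2+3) = 5. Cumulative: 74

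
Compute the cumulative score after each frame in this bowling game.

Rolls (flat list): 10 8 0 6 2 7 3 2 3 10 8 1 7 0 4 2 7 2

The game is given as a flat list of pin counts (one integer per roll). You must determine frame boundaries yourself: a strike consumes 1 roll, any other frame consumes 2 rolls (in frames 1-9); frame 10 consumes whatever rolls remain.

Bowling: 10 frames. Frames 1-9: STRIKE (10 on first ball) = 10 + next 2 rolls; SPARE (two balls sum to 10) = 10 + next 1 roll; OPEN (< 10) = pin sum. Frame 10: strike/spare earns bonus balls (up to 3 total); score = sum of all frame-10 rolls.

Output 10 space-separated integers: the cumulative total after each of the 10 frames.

Answer: 18 26 34 46 51 70 79 86 92 101

Derivation:
Frame 1: STRIKE. 10 + next two rolls (8+0) = 18. Cumulative: 18
Frame 2: OPEN (8+0=8). Cumulative: 26
Frame 3: OPEN (6+2=8). Cumulative: 34
Frame 4: SPARE (7+3=10). 10 + next roll (2) = 12. Cumulative: 46
Frame 5: OPEN (2+3=5). Cumulative: 51
Frame 6: STRIKE. 10 + next two rolls (8+1) = 19. Cumulative: 70
Frame 7: OPEN (8+1=9). Cumulative: 79
Frame 8: OPEN (7+0=7). Cumulative: 86
Frame 9: OPEN (4+2=6). Cumulative: 92
Frame 10: OPEN. Sum of all frame-10 rolls (7+2) = 9. Cumulative: 101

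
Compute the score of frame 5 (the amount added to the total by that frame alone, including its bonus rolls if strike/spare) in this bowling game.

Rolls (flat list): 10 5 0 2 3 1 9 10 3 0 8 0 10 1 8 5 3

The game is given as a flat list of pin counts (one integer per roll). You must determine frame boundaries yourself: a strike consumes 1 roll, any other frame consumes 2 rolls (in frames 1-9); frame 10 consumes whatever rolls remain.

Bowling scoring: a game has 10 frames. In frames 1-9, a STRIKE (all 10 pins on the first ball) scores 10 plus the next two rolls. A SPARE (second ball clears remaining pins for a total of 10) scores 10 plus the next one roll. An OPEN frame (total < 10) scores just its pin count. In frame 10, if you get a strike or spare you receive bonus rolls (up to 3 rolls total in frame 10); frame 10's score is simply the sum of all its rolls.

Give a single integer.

Answer: 13

Derivation:
Frame 1: STRIKE. 10 + next two rolls (5+0) = 15. Cumulative: 15
Frame 2: OPEN (5+0=5). Cumulative: 20
Frame 3: OPEN (2+3=5). Cumulative: 25
Frame 4: SPARE (1+9=10). 10 + next roll (10) = 20. Cumulative: 45
Frame 5: STRIKE. 10 + next two rolls (3+0) = 13. Cumulative: 58
Frame 6: OPEN (3+0=3). Cumulative: 61
Frame 7: OPEN (8+0=8). Cumulative: 69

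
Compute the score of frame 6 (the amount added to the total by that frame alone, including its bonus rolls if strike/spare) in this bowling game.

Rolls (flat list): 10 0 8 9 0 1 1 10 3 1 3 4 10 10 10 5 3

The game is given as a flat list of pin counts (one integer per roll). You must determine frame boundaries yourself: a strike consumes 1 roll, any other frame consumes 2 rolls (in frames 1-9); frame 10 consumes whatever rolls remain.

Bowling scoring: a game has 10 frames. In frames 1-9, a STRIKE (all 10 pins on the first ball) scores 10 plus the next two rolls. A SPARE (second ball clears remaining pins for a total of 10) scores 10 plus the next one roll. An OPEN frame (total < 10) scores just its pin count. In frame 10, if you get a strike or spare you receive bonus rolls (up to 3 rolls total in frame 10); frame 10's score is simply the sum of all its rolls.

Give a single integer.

Frame 1: STRIKE. 10 + next two rolls (0+8) = 18. Cumulative: 18
Frame 2: OPEN (0+8=8). Cumulative: 26
Frame 3: OPEN (9+0=9). Cumulative: 35
Frame 4: OPEN (1+1=2). Cumulative: 37
Frame 5: STRIKE. 10 + next two rolls (3+1) = 14. Cumulative: 51
Frame 6: OPEN (3+1=4). Cumulative: 55
Frame 7: OPEN (3+4=7). Cumulative: 62
Frame 8: STRIKE. 10 + next two rolls (10+10) = 30. Cumulative: 92

Answer: 4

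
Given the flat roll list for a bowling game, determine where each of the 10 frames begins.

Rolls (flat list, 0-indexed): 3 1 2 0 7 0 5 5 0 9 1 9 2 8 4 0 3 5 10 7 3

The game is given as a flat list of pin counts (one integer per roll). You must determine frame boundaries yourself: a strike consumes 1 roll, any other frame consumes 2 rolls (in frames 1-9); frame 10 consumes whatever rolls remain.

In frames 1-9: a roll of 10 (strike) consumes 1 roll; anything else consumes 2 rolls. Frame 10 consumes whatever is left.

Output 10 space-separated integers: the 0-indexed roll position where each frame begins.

Frame 1 starts at roll index 0: rolls=3,1 (sum=4), consumes 2 rolls
Frame 2 starts at roll index 2: rolls=2,0 (sum=2), consumes 2 rolls
Frame 3 starts at roll index 4: rolls=7,0 (sum=7), consumes 2 rolls
Frame 4 starts at roll index 6: rolls=5,5 (sum=10), consumes 2 rolls
Frame 5 starts at roll index 8: rolls=0,9 (sum=9), consumes 2 rolls
Frame 6 starts at roll index 10: rolls=1,9 (sum=10), consumes 2 rolls
Frame 7 starts at roll index 12: rolls=2,8 (sum=10), consumes 2 rolls
Frame 8 starts at roll index 14: rolls=4,0 (sum=4), consumes 2 rolls
Frame 9 starts at roll index 16: rolls=3,5 (sum=8), consumes 2 rolls
Frame 10 starts at roll index 18: 3 remaining rolls

Answer: 0 2 4 6 8 10 12 14 16 18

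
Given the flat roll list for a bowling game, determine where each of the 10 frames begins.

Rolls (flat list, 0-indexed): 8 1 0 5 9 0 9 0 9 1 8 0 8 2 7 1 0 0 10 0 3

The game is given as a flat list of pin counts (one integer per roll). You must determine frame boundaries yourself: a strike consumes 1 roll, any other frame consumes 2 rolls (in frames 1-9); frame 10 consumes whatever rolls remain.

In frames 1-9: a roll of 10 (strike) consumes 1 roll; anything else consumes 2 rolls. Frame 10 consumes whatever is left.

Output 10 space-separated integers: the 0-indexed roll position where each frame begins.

Frame 1 starts at roll index 0: rolls=8,1 (sum=9), consumes 2 rolls
Frame 2 starts at roll index 2: rolls=0,5 (sum=5), consumes 2 rolls
Frame 3 starts at roll index 4: rolls=9,0 (sum=9), consumes 2 rolls
Frame 4 starts at roll index 6: rolls=9,0 (sum=9), consumes 2 rolls
Frame 5 starts at roll index 8: rolls=9,1 (sum=10), consumes 2 rolls
Frame 6 starts at roll index 10: rolls=8,0 (sum=8), consumes 2 rolls
Frame 7 starts at roll index 12: rolls=8,2 (sum=10), consumes 2 rolls
Frame 8 starts at roll index 14: rolls=7,1 (sum=8), consumes 2 rolls
Frame 9 starts at roll index 16: rolls=0,0 (sum=0), consumes 2 rolls
Frame 10 starts at roll index 18: 3 remaining rolls

Answer: 0 2 4 6 8 10 12 14 16 18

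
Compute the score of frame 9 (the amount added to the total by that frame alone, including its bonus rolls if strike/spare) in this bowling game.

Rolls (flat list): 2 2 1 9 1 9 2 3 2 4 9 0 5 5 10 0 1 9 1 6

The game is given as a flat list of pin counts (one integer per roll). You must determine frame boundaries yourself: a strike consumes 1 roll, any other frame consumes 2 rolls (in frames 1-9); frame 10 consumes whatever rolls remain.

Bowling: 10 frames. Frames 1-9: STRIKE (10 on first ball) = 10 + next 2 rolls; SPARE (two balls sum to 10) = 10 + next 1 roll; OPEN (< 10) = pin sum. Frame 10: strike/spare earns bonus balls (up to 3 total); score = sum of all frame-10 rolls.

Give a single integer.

Answer: 1

Derivation:
Frame 1: OPEN (2+2=4). Cumulative: 4
Frame 2: SPARE (1+9=10). 10 + next roll (1) = 11. Cumulative: 15
Frame 3: SPARE (1+9=10). 10 + next roll (2) = 12. Cumulative: 27
Frame 4: OPEN (2+3=5). Cumulative: 32
Frame 5: OPEN (2+4=6). Cumulative: 38
Frame 6: OPEN (9+0=9). Cumulative: 47
Frame 7: SPARE (5+5=10). 10 + next roll (10) = 20. Cumulative: 67
Frame 8: STRIKE. 10 + next two rolls (0+1) = 11. Cumulative: 78
Frame 9: OPEN (0+1=1). Cumulative: 79
Frame 10: SPARE. Sum of all frame-10 rolls (9+1+6) = 16. Cumulative: 95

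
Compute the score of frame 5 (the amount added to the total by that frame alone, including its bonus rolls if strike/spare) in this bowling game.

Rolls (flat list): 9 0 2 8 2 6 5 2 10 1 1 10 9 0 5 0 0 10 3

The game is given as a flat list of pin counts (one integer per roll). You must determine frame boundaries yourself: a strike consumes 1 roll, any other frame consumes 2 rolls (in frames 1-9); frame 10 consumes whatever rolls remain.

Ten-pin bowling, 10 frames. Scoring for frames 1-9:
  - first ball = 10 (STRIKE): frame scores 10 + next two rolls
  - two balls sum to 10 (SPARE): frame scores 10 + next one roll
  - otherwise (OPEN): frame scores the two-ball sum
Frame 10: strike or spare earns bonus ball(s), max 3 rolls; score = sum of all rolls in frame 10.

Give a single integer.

Frame 1: OPEN (9+0=9). Cumulative: 9
Frame 2: SPARE (2+8=10). 10 + next roll (2) = 12. Cumulative: 21
Frame 3: OPEN (2+6=8). Cumulative: 29
Frame 4: OPEN (5+2=7). Cumulative: 36
Frame 5: STRIKE. 10 + next two rolls (1+1) = 12. Cumulative: 48
Frame 6: OPEN (1+1=2). Cumulative: 50
Frame 7: STRIKE. 10 + next two rolls (9+0) = 19. Cumulative: 69

Answer: 12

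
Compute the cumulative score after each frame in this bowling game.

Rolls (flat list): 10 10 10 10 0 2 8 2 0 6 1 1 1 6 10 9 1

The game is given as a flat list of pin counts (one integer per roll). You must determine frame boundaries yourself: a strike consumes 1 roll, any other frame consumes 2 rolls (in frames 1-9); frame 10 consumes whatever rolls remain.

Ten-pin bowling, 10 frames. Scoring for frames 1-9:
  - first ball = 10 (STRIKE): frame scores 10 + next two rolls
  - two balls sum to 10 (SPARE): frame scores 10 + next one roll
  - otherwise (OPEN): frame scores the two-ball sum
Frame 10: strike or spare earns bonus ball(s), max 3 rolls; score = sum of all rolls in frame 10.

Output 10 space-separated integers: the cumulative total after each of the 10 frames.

Answer: 30 60 80 92 94 104 110 112 119 139

Derivation:
Frame 1: STRIKE. 10 + next two rolls (10+10) = 30. Cumulative: 30
Frame 2: STRIKE. 10 + next two rolls (10+10) = 30. Cumulative: 60
Frame 3: STRIKE. 10 + next two rolls (10+0) = 20. Cumulative: 80
Frame 4: STRIKE. 10 + next two rolls (0+2) = 12. Cumulative: 92
Frame 5: OPEN (0+2=2). Cumulative: 94
Frame 6: SPARE (8+2=10). 10 + next roll (0) = 10. Cumulative: 104
Frame 7: OPEN (0+6=6). Cumulative: 110
Frame 8: OPEN (1+1=2). Cumulative: 112
Frame 9: OPEN (1+6=7). Cumulative: 119
Frame 10: STRIKE. Sum of all frame-10 rolls (10+9+1) = 20. Cumulative: 139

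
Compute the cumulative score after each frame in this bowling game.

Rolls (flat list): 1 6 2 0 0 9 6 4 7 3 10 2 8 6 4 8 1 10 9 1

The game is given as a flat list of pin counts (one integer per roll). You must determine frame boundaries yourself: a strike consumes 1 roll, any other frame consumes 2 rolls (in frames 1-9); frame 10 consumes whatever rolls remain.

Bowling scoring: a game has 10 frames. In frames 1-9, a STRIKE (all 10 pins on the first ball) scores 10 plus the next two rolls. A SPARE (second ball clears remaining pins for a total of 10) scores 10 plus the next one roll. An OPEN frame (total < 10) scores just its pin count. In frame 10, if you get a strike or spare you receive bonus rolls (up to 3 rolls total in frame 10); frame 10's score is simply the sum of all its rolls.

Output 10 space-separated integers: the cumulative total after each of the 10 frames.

Answer: 7 9 18 35 55 75 91 109 118 138

Derivation:
Frame 1: OPEN (1+6=7). Cumulative: 7
Frame 2: OPEN (2+0=2). Cumulative: 9
Frame 3: OPEN (0+9=9). Cumulative: 18
Frame 4: SPARE (6+4=10). 10 + next roll (7) = 17. Cumulative: 35
Frame 5: SPARE (7+3=10). 10 + next roll (10) = 20. Cumulative: 55
Frame 6: STRIKE. 10 + next two rolls (2+8) = 20. Cumulative: 75
Frame 7: SPARE (2+8=10). 10 + next roll (6) = 16. Cumulative: 91
Frame 8: SPARE (6+4=10). 10 + next roll (8) = 18. Cumulative: 109
Frame 9: OPEN (8+1=9). Cumulative: 118
Frame 10: STRIKE. Sum of all frame-10 rolls (10+9+1) = 20. Cumulative: 138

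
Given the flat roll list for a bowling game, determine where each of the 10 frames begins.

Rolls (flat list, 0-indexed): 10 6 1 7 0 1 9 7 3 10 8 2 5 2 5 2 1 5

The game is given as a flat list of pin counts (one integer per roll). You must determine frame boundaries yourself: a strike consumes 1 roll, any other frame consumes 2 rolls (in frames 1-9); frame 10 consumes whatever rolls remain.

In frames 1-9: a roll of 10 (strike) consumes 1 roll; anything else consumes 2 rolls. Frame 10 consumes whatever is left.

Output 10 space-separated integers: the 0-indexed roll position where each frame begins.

Answer: 0 1 3 5 7 9 10 12 14 16

Derivation:
Frame 1 starts at roll index 0: roll=10 (strike), consumes 1 roll
Frame 2 starts at roll index 1: rolls=6,1 (sum=7), consumes 2 rolls
Frame 3 starts at roll index 3: rolls=7,0 (sum=7), consumes 2 rolls
Frame 4 starts at roll index 5: rolls=1,9 (sum=10), consumes 2 rolls
Frame 5 starts at roll index 7: rolls=7,3 (sum=10), consumes 2 rolls
Frame 6 starts at roll index 9: roll=10 (strike), consumes 1 roll
Frame 7 starts at roll index 10: rolls=8,2 (sum=10), consumes 2 rolls
Frame 8 starts at roll index 12: rolls=5,2 (sum=7), consumes 2 rolls
Frame 9 starts at roll index 14: rolls=5,2 (sum=7), consumes 2 rolls
Frame 10 starts at roll index 16: 2 remaining rolls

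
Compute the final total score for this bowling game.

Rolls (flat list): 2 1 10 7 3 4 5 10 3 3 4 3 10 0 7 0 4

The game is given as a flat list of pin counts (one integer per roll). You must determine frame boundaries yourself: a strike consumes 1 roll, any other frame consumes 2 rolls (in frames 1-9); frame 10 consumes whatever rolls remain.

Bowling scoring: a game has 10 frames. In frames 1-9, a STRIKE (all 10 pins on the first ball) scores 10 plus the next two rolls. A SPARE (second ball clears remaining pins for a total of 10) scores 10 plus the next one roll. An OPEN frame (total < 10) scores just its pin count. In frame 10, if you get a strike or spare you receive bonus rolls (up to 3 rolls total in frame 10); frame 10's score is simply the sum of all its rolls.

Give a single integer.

Answer: 103

Derivation:
Frame 1: OPEN (2+1=3). Cumulative: 3
Frame 2: STRIKE. 10 + next two rolls (7+3) = 20. Cumulative: 23
Frame 3: SPARE (7+3=10). 10 + next roll (4) = 14. Cumulative: 37
Frame 4: OPEN (4+5=9). Cumulative: 46
Frame 5: STRIKE. 10 + next two rolls (3+3) = 16. Cumulative: 62
Frame 6: OPEN (3+3=6). Cumulative: 68
Frame 7: OPEN (4+3=7). Cumulative: 75
Frame 8: STRIKE. 10 + next two rolls (0+7) = 17. Cumulative: 92
Frame 9: OPEN (0+7=7). Cumulative: 99
Frame 10: OPEN. Sum of all frame-10 rolls (0+4) = 4. Cumulative: 103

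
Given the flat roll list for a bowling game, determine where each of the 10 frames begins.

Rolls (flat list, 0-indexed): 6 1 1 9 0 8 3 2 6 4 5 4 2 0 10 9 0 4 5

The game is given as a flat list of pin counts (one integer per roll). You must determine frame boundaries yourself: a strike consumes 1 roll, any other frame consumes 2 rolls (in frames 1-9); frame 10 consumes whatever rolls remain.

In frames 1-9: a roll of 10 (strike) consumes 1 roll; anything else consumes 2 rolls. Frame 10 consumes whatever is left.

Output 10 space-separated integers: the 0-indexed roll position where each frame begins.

Frame 1 starts at roll index 0: rolls=6,1 (sum=7), consumes 2 rolls
Frame 2 starts at roll index 2: rolls=1,9 (sum=10), consumes 2 rolls
Frame 3 starts at roll index 4: rolls=0,8 (sum=8), consumes 2 rolls
Frame 4 starts at roll index 6: rolls=3,2 (sum=5), consumes 2 rolls
Frame 5 starts at roll index 8: rolls=6,4 (sum=10), consumes 2 rolls
Frame 6 starts at roll index 10: rolls=5,4 (sum=9), consumes 2 rolls
Frame 7 starts at roll index 12: rolls=2,0 (sum=2), consumes 2 rolls
Frame 8 starts at roll index 14: roll=10 (strike), consumes 1 roll
Frame 9 starts at roll index 15: rolls=9,0 (sum=9), consumes 2 rolls
Frame 10 starts at roll index 17: 2 remaining rolls

Answer: 0 2 4 6 8 10 12 14 15 17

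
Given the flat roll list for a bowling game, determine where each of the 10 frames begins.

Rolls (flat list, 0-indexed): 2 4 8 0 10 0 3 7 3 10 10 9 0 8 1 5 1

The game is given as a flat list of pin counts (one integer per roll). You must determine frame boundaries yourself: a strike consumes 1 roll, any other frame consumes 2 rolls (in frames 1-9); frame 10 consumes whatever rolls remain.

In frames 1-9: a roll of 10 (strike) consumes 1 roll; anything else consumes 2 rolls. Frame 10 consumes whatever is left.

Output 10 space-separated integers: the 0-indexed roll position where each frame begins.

Frame 1 starts at roll index 0: rolls=2,4 (sum=6), consumes 2 rolls
Frame 2 starts at roll index 2: rolls=8,0 (sum=8), consumes 2 rolls
Frame 3 starts at roll index 4: roll=10 (strike), consumes 1 roll
Frame 4 starts at roll index 5: rolls=0,3 (sum=3), consumes 2 rolls
Frame 5 starts at roll index 7: rolls=7,3 (sum=10), consumes 2 rolls
Frame 6 starts at roll index 9: roll=10 (strike), consumes 1 roll
Frame 7 starts at roll index 10: roll=10 (strike), consumes 1 roll
Frame 8 starts at roll index 11: rolls=9,0 (sum=9), consumes 2 rolls
Frame 9 starts at roll index 13: rolls=8,1 (sum=9), consumes 2 rolls
Frame 10 starts at roll index 15: 2 remaining rolls

Answer: 0 2 4 5 7 9 10 11 13 15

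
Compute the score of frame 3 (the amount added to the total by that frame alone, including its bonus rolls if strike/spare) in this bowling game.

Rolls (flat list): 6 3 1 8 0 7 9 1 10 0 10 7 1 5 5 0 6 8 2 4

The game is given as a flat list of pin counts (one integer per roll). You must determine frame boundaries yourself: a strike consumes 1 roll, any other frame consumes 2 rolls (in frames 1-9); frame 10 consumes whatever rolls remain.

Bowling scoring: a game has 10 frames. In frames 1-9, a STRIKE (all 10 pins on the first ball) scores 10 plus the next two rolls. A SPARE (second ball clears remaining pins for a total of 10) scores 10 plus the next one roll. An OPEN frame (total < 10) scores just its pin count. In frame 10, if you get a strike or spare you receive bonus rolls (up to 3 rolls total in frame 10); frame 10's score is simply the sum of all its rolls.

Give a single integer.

Answer: 7

Derivation:
Frame 1: OPEN (6+3=9). Cumulative: 9
Frame 2: OPEN (1+8=9). Cumulative: 18
Frame 3: OPEN (0+7=7). Cumulative: 25
Frame 4: SPARE (9+1=10). 10 + next roll (10) = 20. Cumulative: 45
Frame 5: STRIKE. 10 + next two rolls (0+10) = 20. Cumulative: 65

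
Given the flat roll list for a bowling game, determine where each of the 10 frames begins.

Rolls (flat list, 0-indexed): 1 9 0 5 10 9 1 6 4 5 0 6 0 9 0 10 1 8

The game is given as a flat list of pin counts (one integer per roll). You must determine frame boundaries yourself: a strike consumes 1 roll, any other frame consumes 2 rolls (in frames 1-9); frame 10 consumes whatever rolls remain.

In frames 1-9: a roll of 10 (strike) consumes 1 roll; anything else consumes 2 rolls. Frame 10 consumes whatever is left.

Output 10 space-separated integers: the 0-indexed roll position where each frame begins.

Frame 1 starts at roll index 0: rolls=1,9 (sum=10), consumes 2 rolls
Frame 2 starts at roll index 2: rolls=0,5 (sum=5), consumes 2 rolls
Frame 3 starts at roll index 4: roll=10 (strike), consumes 1 roll
Frame 4 starts at roll index 5: rolls=9,1 (sum=10), consumes 2 rolls
Frame 5 starts at roll index 7: rolls=6,4 (sum=10), consumes 2 rolls
Frame 6 starts at roll index 9: rolls=5,0 (sum=5), consumes 2 rolls
Frame 7 starts at roll index 11: rolls=6,0 (sum=6), consumes 2 rolls
Frame 8 starts at roll index 13: rolls=9,0 (sum=9), consumes 2 rolls
Frame 9 starts at roll index 15: roll=10 (strike), consumes 1 roll
Frame 10 starts at roll index 16: 2 remaining rolls

Answer: 0 2 4 5 7 9 11 13 15 16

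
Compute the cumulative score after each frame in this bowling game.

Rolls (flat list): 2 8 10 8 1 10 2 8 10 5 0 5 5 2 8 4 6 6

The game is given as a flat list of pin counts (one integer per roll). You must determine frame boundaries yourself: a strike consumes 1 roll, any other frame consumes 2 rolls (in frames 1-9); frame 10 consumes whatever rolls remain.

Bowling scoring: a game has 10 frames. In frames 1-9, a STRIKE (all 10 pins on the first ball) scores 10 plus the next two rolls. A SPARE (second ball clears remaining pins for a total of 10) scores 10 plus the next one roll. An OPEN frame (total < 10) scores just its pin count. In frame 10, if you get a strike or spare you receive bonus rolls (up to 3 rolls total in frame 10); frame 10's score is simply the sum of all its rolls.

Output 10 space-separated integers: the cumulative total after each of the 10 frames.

Frame 1: SPARE (2+8=10). 10 + next roll (10) = 20. Cumulative: 20
Frame 2: STRIKE. 10 + next two rolls (8+1) = 19. Cumulative: 39
Frame 3: OPEN (8+1=9). Cumulative: 48
Frame 4: STRIKE. 10 + next two rolls (2+8) = 20. Cumulative: 68
Frame 5: SPARE (2+8=10). 10 + next roll (10) = 20. Cumulative: 88
Frame 6: STRIKE. 10 + next two rolls (5+0) = 15. Cumulative: 103
Frame 7: OPEN (5+0=5). Cumulative: 108
Frame 8: SPARE (5+5=10). 10 + next roll (2) = 12. Cumulative: 120
Frame 9: SPARE (2+8=10). 10 + next roll (4) = 14. Cumulative: 134
Frame 10: SPARE. Sum of all frame-10 rolls (4+6+6) = 16. Cumulative: 150

Answer: 20 39 48 68 88 103 108 120 134 150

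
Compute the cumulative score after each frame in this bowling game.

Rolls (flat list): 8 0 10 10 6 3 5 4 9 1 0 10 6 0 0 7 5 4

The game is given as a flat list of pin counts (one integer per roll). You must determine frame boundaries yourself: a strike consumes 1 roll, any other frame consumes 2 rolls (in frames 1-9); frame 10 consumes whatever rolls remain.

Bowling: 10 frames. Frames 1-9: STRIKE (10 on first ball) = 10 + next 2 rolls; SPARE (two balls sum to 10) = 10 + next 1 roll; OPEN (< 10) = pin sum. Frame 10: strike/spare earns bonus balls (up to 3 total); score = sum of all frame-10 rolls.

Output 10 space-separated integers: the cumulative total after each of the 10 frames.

Answer: 8 34 53 62 71 81 97 103 110 119

Derivation:
Frame 1: OPEN (8+0=8). Cumulative: 8
Frame 2: STRIKE. 10 + next two rolls (10+6) = 26. Cumulative: 34
Frame 3: STRIKE. 10 + next two rolls (6+3) = 19. Cumulative: 53
Frame 4: OPEN (6+3=9). Cumulative: 62
Frame 5: OPEN (5+4=9). Cumulative: 71
Frame 6: SPARE (9+1=10). 10 + next roll (0) = 10. Cumulative: 81
Frame 7: SPARE (0+10=10). 10 + next roll (6) = 16. Cumulative: 97
Frame 8: OPEN (6+0=6). Cumulative: 103
Frame 9: OPEN (0+7=7). Cumulative: 110
Frame 10: OPEN. Sum of all frame-10 rolls (5+4) = 9. Cumulative: 119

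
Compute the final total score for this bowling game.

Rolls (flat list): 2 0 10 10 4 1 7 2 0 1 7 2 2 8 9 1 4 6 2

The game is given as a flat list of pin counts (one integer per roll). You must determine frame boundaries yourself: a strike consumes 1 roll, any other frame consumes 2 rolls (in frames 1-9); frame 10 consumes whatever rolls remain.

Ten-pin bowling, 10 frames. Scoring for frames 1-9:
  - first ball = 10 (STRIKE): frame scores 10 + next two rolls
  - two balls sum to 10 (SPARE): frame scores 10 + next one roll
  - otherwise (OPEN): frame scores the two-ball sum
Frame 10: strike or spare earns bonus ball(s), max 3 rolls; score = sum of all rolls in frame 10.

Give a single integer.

Answer: 110

Derivation:
Frame 1: OPEN (2+0=2). Cumulative: 2
Frame 2: STRIKE. 10 + next two rolls (10+4) = 24. Cumulative: 26
Frame 3: STRIKE. 10 + next two rolls (4+1) = 15. Cumulative: 41
Frame 4: OPEN (4+1=5). Cumulative: 46
Frame 5: OPEN (7+2=9). Cumulative: 55
Frame 6: OPEN (0+1=1). Cumulative: 56
Frame 7: OPEN (7+2=9). Cumulative: 65
Frame 8: SPARE (2+8=10). 10 + next roll (9) = 19. Cumulative: 84
Frame 9: SPARE (9+1=10). 10 + next roll (4) = 14. Cumulative: 98
Frame 10: SPARE. Sum of all frame-10 rolls (4+6+2) = 12. Cumulative: 110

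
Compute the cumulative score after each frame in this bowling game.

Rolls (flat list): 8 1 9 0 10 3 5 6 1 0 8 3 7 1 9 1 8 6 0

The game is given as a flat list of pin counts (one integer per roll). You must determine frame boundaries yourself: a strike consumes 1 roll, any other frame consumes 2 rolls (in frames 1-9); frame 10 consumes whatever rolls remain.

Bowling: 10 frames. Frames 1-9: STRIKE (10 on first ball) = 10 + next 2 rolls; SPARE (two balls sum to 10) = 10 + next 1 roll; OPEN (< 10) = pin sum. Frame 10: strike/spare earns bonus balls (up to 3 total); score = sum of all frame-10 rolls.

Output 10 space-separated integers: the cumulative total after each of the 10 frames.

Frame 1: OPEN (8+1=9). Cumulative: 9
Frame 2: OPEN (9+0=9). Cumulative: 18
Frame 3: STRIKE. 10 + next two rolls (3+5) = 18. Cumulative: 36
Frame 4: OPEN (3+5=8). Cumulative: 44
Frame 5: OPEN (6+1=7). Cumulative: 51
Frame 6: OPEN (0+8=8). Cumulative: 59
Frame 7: SPARE (3+7=10). 10 + next roll (1) = 11. Cumulative: 70
Frame 8: SPARE (1+9=10). 10 + next roll (1) = 11. Cumulative: 81
Frame 9: OPEN (1+8=9). Cumulative: 90
Frame 10: OPEN. Sum of all frame-10 rolls (6+0) = 6. Cumulative: 96

Answer: 9 18 36 44 51 59 70 81 90 96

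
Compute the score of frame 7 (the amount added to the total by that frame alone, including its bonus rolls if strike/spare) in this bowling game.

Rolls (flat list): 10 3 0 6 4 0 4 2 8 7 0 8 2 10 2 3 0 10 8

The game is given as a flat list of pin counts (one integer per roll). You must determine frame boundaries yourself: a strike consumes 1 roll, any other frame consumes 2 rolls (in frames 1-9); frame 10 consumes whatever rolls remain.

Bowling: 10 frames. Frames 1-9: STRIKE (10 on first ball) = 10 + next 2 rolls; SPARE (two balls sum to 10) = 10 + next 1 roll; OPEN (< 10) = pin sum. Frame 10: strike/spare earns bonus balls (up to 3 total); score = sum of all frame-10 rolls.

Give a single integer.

Frame 1: STRIKE. 10 + next two rolls (3+0) = 13. Cumulative: 13
Frame 2: OPEN (3+0=3). Cumulative: 16
Frame 3: SPARE (6+4=10). 10 + next roll (0) = 10. Cumulative: 26
Frame 4: OPEN (0+4=4). Cumulative: 30
Frame 5: SPARE (2+8=10). 10 + next roll (7) = 17. Cumulative: 47
Frame 6: OPEN (7+0=7). Cumulative: 54
Frame 7: SPARE (8+2=10). 10 + next roll (10) = 20. Cumulative: 74
Frame 8: STRIKE. 10 + next two rolls (2+3) = 15. Cumulative: 89
Frame 9: OPEN (2+3=5). Cumulative: 94

Answer: 20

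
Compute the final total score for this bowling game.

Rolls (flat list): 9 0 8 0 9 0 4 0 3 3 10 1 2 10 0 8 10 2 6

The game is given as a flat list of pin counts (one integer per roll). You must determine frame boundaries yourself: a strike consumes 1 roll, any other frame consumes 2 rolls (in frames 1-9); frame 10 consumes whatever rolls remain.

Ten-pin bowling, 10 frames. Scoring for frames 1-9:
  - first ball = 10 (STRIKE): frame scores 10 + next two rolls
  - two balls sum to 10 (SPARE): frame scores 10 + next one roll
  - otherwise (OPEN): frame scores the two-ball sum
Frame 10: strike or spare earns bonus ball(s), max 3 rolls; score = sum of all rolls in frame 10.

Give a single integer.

Frame 1: OPEN (9+0=9). Cumulative: 9
Frame 2: OPEN (8+0=8). Cumulative: 17
Frame 3: OPEN (9+0=9). Cumulative: 26
Frame 4: OPEN (4+0=4). Cumulative: 30
Frame 5: OPEN (3+3=6). Cumulative: 36
Frame 6: STRIKE. 10 + next two rolls (1+2) = 13. Cumulative: 49
Frame 7: OPEN (1+2=3). Cumulative: 52
Frame 8: STRIKE. 10 + next two rolls (0+8) = 18. Cumulative: 70
Frame 9: OPEN (0+8=8). Cumulative: 78
Frame 10: STRIKE. Sum of all frame-10 rolls (10+2+6) = 18. Cumulative: 96

Answer: 96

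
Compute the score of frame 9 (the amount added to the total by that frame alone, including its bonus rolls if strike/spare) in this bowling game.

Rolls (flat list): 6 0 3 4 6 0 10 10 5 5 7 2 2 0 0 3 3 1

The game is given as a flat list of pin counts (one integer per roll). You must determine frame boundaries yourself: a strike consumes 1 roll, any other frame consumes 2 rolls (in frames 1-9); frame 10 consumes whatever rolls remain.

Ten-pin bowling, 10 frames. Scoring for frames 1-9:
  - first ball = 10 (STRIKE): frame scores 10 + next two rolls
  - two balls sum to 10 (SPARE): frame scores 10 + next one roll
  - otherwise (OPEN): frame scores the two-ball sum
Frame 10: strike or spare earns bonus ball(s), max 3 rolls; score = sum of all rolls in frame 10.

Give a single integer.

Answer: 3

Derivation:
Frame 1: OPEN (6+0=6). Cumulative: 6
Frame 2: OPEN (3+4=7). Cumulative: 13
Frame 3: OPEN (6+0=6). Cumulative: 19
Frame 4: STRIKE. 10 + next two rolls (10+5) = 25. Cumulative: 44
Frame 5: STRIKE. 10 + next two rolls (5+5) = 20. Cumulative: 64
Frame 6: SPARE (5+5=10). 10 + next roll (7) = 17. Cumulative: 81
Frame 7: OPEN (7+2=9). Cumulative: 90
Frame 8: OPEN (2+0=2). Cumulative: 92
Frame 9: OPEN (0+3=3). Cumulative: 95
Frame 10: OPEN. Sum of all frame-10 rolls (3+1) = 4. Cumulative: 99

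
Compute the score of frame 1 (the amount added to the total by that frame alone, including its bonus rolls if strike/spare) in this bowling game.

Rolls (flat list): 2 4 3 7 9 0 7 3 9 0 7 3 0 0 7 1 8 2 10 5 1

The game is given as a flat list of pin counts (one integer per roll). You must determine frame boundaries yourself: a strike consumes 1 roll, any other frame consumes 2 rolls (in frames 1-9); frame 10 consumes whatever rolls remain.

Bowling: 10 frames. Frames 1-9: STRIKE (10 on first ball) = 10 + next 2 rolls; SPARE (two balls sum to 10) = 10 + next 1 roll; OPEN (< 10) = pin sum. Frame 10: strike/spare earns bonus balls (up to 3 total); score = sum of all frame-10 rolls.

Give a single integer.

Answer: 6

Derivation:
Frame 1: OPEN (2+4=6). Cumulative: 6
Frame 2: SPARE (3+7=10). 10 + next roll (9) = 19. Cumulative: 25
Frame 3: OPEN (9+0=9). Cumulative: 34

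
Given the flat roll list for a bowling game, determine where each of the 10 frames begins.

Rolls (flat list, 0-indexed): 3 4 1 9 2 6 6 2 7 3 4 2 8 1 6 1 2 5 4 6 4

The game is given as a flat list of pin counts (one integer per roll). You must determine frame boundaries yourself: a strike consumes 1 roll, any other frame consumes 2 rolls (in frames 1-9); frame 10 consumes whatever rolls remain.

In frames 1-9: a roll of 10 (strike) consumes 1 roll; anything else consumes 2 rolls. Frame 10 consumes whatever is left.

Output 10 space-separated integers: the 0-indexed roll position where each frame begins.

Frame 1 starts at roll index 0: rolls=3,4 (sum=7), consumes 2 rolls
Frame 2 starts at roll index 2: rolls=1,9 (sum=10), consumes 2 rolls
Frame 3 starts at roll index 4: rolls=2,6 (sum=8), consumes 2 rolls
Frame 4 starts at roll index 6: rolls=6,2 (sum=8), consumes 2 rolls
Frame 5 starts at roll index 8: rolls=7,3 (sum=10), consumes 2 rolls
Frame 6 starts at roll index 10: rolls=4,2 (sum=6), consumes 2 rolls
Frame 7 starts at roll index 12: rolls=8,1 (sum=9), consumes 2 rolls
Frame 8 starts at roll index 14: rolls=6,1 (sum=7), consumes 2 rolls
Frame 9 starts at roll index 16: rolls=2,5 (sum=7), consumes 2 rolls
Frame 10 starts at roll index 18: 3 remaining rolls

Answer: 0 2 4 6 8 10 12 14 16 18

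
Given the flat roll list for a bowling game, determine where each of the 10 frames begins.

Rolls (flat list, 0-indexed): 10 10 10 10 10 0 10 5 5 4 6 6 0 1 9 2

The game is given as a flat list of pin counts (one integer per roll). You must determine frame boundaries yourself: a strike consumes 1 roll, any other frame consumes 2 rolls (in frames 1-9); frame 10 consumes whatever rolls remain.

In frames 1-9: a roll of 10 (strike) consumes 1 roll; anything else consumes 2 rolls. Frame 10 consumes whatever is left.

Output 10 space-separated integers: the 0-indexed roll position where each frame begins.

Answer: 0 1 2 3 4 5 7 9 11 13

Derivation:
Frame 1 starts at roll index 0: roll=10 (strike), consumes 1 roll
Frame 2 starts at roll index 1: roll=10 (strike), consumes 1 roll
Frame 3 starts at roll index 2: roll=10 (strike), consumes 1 roll
Frame 4 starts at roll index 3: roll=10 (strike), consumes 1 roll
Frame 5 starts at roll index 4: roll=10 (strike), consumes 1 roll
Frame 6 starts at roll index 5: rolls=0,10 (sum=10), consumes 2 rolls
Frame 7 starts at roll index 7: rolls=5,5 (sum=10), consumes 2 rolls
Frame 8 starts at roll index 9: rolls=4,6 (sum=10), consumes 2 rolls
Frame 9 starts at roll index 11: rolls=6,0 (sum=6), consumes 2 rolls
Frame 10 starts at roll index 13: 3 remaining rolls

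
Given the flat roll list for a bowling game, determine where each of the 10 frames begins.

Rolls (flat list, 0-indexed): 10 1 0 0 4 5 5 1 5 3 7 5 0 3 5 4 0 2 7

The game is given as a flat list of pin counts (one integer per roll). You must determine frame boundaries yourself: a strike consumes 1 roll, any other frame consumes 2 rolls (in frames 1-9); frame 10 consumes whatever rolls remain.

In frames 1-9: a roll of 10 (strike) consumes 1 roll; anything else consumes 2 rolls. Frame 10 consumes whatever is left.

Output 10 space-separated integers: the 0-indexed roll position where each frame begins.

Answer: 0 1 3 5 7 9 11 13 15 17

Derivation:
Frame 1 starts at roll index 0: roll=10 (strike), consumes 1 roll
Frame 2 starts at roll index 1: rolls=1,0 (sum=1), consumes 2 rolls
Frame 3 starts at roll index 3: rolls=0,4 (sum=4), consumes 2 rolls
Frame 4 starts at roll index 5: rolls=5,5 (sum=10), consumes 2 rolls
Frame 5 starts at roll index 7: rolls=1,5 (sum=6), consumes 2 rolls
Frame 6 starts at roll index 9: rolls=3,7 (sum=10), consumes 2 rolls
Frame 7 starts at roll index 11: rolls=5,0 (sum=5), consumes 2 rolls
Frame 8 starts at roll index 13: rolls=3,5 (sum=8), consumes 2 rolls
Frame 9 starts at roll index 15: rolls=4,0 (sum=4), consumes 2 rolls
Frame 10 starts at roll index 17: 2 remaining rolls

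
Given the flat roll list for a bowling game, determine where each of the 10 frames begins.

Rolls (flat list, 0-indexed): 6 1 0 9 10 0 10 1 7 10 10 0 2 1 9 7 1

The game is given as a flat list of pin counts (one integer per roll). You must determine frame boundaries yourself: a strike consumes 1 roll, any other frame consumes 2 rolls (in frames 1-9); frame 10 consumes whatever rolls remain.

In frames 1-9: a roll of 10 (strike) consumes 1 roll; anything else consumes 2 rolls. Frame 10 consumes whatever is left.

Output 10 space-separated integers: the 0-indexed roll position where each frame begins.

Answer: 0 2 4 5 7 9 10 11 13 15

Derivation:
Frame 1 starts at roll index 0: rolls=6,1 (sum=7), consumes 2 rolls
Frame 2 starts at roll index 2: rolls=0,9 (sum=9), consumes 2 rolls
Frame 3 starts at roll index 4: roll=10 (strike), consumes 1 roll
Frame 4 starts at roll index 5: rolls=0,10 (sum=10), consumes 2 rolls
Frame 5 starts at roll index 7: rolls=1,7 (sum=8), consumes 2 rolls
Frame 6 starts at roll index 9: roll=10 (strike), consumes 1 roll
Frame 7 starts at roll index 10: roll=10 (strike), consumes 1 roll
Frame 8 starts at roll index 11: rolls=0,2 (sum=2), consumes 2 rolls
Frame 9 starts at roll index 13: rolls=1,9 (sum=10), consumes 2 rolls
Frame 10 starts at roll index 15: 2 remaining rolls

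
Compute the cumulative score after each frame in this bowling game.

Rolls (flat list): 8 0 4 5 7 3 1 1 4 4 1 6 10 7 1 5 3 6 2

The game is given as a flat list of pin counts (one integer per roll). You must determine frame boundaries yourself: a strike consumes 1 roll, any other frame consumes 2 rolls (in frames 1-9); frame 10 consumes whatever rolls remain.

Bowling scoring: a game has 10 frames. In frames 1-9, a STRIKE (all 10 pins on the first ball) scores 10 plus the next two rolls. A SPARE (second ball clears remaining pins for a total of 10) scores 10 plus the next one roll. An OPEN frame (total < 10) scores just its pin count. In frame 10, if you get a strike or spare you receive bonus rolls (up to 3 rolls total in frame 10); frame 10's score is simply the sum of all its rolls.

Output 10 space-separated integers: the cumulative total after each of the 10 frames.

Frame 1: OPEN (8+0=8). Cumulative: 8
Frame 2: OPEN (4+5=9). Cumulative: 17
Frame 3: SPARE (7+3=10). 10 + next roll (1) = 11. Cumulative: 28
Frame 4: OPEN (1+1=2). Cumulative: 30
Frame 5: OPEN (4+4=8). Cumulative: 38
Frame 6: OPEN (1+6=7). Cumulative: 45
Frame 7: STRIKE. 10 + next two rolls (7+1) = 18. Cumulative: 63
Frame 8: OPEN (7+1=8). Cumulative: 71
Frame 9: OPEN (5+3=8). Cumulative: 79
Frame 10: OPEN. Sum of all frame-10 rolls (6+2) = 8. Cumulative: 87

Answer: 8 17 28 30 38 45 63 71 79 87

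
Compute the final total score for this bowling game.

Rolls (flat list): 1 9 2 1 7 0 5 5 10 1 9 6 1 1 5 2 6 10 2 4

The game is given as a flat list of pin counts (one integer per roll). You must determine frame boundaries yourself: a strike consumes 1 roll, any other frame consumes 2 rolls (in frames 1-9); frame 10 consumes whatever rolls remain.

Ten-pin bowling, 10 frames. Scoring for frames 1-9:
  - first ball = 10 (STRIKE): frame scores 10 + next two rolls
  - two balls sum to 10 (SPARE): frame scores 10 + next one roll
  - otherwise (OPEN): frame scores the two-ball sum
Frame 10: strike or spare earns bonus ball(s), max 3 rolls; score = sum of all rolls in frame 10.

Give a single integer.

Answer: 115

Derivation:
Frame 1: SPARE (1+9=10). 10 + next roll (2) = 12. Cumulative: 12
Frame 2: OPEN (2+1=3). Cumulative: 15
Frame 3: OPEN (7+0=7). Cumulative: 22
Frame 4: SPARE (5+5=10). 10 + next roll (10) = 20. Cumulative: 42
Frame 5: STRIKE. 10 + next two rolls (1+9) = 20. Cumulative: 62
Frame 6: SPARE (1+9=10). 10 + next roll (6) = 16. Cumulative: 78
Frame 7: OPEN (6+1=7). Cumulative: 85
Frame 8: OPEN (1+5=6). Cumulative: 91
Frame 9: OPEN (2+6=8). Cumulative: 99
Frame 10: STRIKE. Sum of all frame-10 rolls (10+2+4) = 16. Cumulative: 115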